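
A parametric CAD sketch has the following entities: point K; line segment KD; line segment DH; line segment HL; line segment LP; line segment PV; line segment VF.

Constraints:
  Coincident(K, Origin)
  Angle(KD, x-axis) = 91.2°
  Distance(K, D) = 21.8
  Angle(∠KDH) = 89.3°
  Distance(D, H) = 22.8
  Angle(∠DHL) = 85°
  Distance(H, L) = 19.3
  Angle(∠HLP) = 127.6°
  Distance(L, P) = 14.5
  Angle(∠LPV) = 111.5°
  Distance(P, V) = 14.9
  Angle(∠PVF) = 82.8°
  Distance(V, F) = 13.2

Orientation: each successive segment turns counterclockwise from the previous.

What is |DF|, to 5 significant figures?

10.455

K is at the origin; KD runs at 91.2° with length 21.8, so D = (-0.45654, 21.795). ∠KDH = 89.3° gives DH at -178.10° from the x-axis; with |DH| = 22.8, H = (-23.244, 21.039). ∠DHL = 85.0° gives HL at -83.100° from the x-axis; with |HL| = 19.3, L = (-20.925, 1.8791). ∠HLP = 127.6° gives LP at -30.700° from the x-axis; with |LP| = 14.5, P = (-8.4575, -5.5238). ∠LPV = 111.5° gives PV at 37.800° from the x-axis; with |PV| = 14.9, V = (3.3158, 3.6085). ∠PVF = 82.8° gives VF at 135.00° from the x-axis; with |VF| = 13.2, F = (-6.0180, 12.942). Then |DF| = |F − D| = 10.455.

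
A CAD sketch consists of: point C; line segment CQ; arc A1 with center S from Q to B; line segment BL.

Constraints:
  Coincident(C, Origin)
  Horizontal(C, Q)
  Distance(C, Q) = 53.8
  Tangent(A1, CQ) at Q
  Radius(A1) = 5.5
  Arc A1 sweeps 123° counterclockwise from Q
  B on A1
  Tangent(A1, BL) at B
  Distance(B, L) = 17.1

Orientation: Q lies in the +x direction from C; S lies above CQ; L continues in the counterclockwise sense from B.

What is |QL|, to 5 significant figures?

23.316

On A1, Q sits at bearing -90° from S; a 123° counterclockwise sweep puts B at bearing 33°, so B = S + 5.5·(cos 33°, sin 33°) = (58.413, 8.4955). A1 meets BL tangentially, so SB is at right angles to BL, so BL runs along (−sin 33°, cos 33°); with |BL| = 17.1, L = (49.099, 22.837). Then |QL| = |L − Q| = 23.316.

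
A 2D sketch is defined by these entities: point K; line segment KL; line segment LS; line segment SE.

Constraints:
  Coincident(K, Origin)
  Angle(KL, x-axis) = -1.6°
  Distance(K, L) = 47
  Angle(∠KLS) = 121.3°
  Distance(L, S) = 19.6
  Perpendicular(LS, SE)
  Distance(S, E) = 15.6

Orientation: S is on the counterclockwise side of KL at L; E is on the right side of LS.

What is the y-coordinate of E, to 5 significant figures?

6.6707

K is at the origin; KL runs at -1.6° with length 47.0, so L = 47.0·(cos -1.6°, sin -1.6°) = (46.982, -1.3123). ∠KLS = 121.3°, so LS runs at -1.6° + (180° − 121.3°) = 57.100° from the x-axis; with |LS| = 19.6, S = L + 19.6·(cos 57.100°, sin 57.100°) = (57.628, 15.144). LS is perpendicular to SE; with |SE| = 15.6 on the right of LS, E = S + 15.6·(0.83962, -0.54317) = (70.726, 6.6707). So E.y = 6.6707.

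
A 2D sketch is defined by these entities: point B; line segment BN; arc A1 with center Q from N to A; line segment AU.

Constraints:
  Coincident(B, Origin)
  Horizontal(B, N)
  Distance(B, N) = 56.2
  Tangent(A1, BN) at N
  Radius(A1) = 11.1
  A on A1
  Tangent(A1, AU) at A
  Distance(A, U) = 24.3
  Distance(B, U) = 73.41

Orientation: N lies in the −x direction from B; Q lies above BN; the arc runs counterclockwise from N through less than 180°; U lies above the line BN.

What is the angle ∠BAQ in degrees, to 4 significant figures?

118.6°

Checks: ∠(QN, NB) = 90.00° ✓; |QN| = 11.10 ✓; |QA| = 11.10 ✓; ∠(QA, AU) = 90.00° ✓; |AU| = 24.30 ✓; |BU| = 73.41 ✓.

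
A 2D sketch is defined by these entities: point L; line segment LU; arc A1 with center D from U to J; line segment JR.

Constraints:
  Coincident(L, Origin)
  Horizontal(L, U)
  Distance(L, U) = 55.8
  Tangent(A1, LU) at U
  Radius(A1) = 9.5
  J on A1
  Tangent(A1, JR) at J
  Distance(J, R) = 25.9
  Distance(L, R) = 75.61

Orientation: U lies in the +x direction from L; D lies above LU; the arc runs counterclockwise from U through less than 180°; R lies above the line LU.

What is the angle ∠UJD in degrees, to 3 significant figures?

47.2°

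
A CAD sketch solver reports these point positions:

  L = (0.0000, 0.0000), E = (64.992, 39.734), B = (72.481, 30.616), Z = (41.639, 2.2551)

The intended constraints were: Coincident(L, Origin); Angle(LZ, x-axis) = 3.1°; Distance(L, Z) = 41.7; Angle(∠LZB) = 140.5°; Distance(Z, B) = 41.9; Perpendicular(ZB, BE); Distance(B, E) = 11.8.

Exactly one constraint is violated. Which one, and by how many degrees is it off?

Perpendicular(ZB, BE) — off by 3.20°.

L = (0.00, 0.00) ✓; LZ at 3.100° ✓; |LZ| = 41.70 ✓; ∠LZB = 140.5° ✓; |ZB| = 41.90 ✓; ∠(ZB, BE) = 86.80° ✗; |BE| = 11.80 ✓.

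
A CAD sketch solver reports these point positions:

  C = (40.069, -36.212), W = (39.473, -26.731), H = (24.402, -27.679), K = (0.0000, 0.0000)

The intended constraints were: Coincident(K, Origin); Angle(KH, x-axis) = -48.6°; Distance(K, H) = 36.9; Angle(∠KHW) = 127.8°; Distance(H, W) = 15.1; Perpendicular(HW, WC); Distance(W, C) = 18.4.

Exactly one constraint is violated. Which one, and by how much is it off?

Distance(W, C) = 18.4 — off by 8.90.

K = (0.00, 0.00) ✓; KH at -48.60° ✓; |KH| = 36.90 ✓; ∠KHW = 127.8° ✓; |HW| = 15.10 ✓; ∠(HW, WC) = 90.00° ✓; |WC| = 9.500 ✗.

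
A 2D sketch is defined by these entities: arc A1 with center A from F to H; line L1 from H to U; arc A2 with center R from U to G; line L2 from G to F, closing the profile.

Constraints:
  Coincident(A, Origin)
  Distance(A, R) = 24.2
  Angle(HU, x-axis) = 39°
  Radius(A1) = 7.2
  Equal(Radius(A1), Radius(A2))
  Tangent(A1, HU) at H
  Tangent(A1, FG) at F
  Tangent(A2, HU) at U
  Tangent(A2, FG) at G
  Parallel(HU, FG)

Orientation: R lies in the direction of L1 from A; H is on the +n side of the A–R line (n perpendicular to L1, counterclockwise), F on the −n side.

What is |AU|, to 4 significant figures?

25.25

The slot axis is L1's direction at 39.0°, so u = (cos 39.0°, sin 39.0°) = (0.7771, 0.6293) and n = (−sin 39.0°, cos 39.0°) = (-0.6293, 0.7771). A is at the origin and R lies 24.2 along u from A, so R = 24.2·u = (18.81, 15.23). Tangency of A1 to both parallel lines with radius 7.2 puts H and F at A ± 7.2·n: H = (-4.531, 5.595), F = (4.531, -5.595). Equal radii place U and G the same way about R: U = R + 7.2·n = (14.28, 20.83), G = R − 7.2·n = (23.34, 9.634). Then |AU| = |U − A| = 25.25.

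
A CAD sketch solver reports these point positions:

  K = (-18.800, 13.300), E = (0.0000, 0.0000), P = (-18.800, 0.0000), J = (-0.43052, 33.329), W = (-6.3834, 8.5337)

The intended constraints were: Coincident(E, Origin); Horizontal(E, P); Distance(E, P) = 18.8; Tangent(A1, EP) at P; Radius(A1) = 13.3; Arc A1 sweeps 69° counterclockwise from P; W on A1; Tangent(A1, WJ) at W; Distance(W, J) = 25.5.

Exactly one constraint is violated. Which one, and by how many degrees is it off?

Tangent(A1, WJ) at W — off by 7.50°.

E = (0.00, 0.00) ✓; E.y = 0.00, P.y = 0.00 ✓; |EP| = 18.80 ✓; ∠(KP, PE) = 90.00° ✓; |KP| = 13.30 ✓; bearing(K→W) − bearing(K→P) = 69.00° ✓; |KW| = 13.30 ✓; ∠(KW, WJ) = 82.50° ✗; |WJ| = 25.50 ✓.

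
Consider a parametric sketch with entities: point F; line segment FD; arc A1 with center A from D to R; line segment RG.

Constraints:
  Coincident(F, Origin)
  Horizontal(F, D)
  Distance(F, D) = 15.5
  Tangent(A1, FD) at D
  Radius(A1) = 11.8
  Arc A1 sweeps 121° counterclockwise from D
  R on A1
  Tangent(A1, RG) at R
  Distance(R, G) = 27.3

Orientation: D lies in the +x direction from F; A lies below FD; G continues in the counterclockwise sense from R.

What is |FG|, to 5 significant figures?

45.629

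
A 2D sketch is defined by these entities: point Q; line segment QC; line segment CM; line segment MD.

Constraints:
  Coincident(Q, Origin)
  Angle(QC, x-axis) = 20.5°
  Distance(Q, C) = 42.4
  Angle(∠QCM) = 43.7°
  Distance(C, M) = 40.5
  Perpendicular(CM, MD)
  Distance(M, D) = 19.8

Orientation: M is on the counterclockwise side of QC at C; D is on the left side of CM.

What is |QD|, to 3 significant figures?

13.7

Q is at the origin; QC runs at 20.5° with length 42.4, so C = 42.4·(cos 20.5°, sin 20.5°) = (39.7, 14.8). ∠QCM = 43.7°, so CM runs at 20.5° + (180° − 43.7°) = 157° from the x-axis; with |CM| = 40.5, M = C + 40.5·(cos 157°, sin 157°) = (2.49, 30.8). CM ⟂ MD; with |MD| = 19.8 on the left of CM, D = M + 19.8·(-0.394, -0.919) = (-5.31, 12.6). Then |QD| = |D − Q| = 13.7.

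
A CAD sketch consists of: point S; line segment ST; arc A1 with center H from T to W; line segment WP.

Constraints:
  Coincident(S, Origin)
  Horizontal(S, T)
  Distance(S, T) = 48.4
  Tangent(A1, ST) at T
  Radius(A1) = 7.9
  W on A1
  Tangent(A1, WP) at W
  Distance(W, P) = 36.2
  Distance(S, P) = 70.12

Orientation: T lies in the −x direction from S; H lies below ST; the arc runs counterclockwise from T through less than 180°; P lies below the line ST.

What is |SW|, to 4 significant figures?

56.90

Checks: |HW| = 7.900 ✓; ∠(HW, WP) = 90.00° ✓; |WP| = 36.20 ✓; |SP| = 70.12 ✓.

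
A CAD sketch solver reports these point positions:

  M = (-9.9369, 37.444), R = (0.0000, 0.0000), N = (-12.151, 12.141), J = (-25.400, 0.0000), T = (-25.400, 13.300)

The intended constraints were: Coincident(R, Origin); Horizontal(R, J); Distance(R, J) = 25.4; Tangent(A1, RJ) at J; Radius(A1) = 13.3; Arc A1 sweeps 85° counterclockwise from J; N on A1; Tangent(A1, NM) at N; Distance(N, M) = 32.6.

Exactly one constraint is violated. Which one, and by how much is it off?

Distance(N, M) = 32.6 — off by 7.20.

R = (0.00, 0.00) ✓; R.y = 0.00, J.y = 0.00 ✓; |RJ| = 25.40 ✓; ∠(TJ, JR) = 90.00° ✓; |TJ| = 13.30 ✓; bearing(T→N) − bearing(T→J) = 85.00° ✓; |TN| = 13.30 ✓; ∠(TN, NM) = 90.00° ✓; |NM| = 25.40 ✗.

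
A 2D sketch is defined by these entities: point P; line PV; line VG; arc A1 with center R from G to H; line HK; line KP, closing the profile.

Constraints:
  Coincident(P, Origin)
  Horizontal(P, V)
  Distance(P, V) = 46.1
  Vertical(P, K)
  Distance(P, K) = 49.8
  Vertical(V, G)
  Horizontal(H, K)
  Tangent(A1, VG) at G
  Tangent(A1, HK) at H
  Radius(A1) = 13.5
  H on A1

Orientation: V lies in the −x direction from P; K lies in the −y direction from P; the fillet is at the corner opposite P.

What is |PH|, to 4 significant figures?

59.52

P is at the origin; PV is horizontal with |PV| = 46.1 and V on the −x side, so V = (-46.10, 0.000). P and K share the same x with |PK| = 49.8 and K on the −y side, so K = (0.000, -49.80). The virtual corner opposite P is at (-46.10, -49.80). A1 meets VG tangentially, so RG is at right angles to VG and tangency of A1 to HK means the radius RH is perpendicular to HK, with radius 13.5, so the center R sits 13.5 in from both sides at R = (-32.60, -36.30). That places the tangent points at G = (-46.10, -36.30) on VG and H = (-32.60, -49.80) on HK. Then |PH| = |H − P| = 59.52.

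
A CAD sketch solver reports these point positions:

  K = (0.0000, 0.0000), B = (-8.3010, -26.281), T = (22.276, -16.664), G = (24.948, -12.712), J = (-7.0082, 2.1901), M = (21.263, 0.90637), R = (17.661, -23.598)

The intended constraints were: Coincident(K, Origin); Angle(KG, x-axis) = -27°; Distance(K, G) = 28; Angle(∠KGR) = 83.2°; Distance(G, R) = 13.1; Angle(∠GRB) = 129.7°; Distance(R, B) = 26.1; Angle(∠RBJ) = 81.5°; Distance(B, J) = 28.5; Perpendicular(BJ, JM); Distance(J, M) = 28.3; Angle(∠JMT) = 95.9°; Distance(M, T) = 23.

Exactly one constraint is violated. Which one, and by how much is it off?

Distance(M, T) = 23 — off by 5.40.

K = (0.00, 0.00) ✓; KG at -27.00° ✓; |KG| = 28.00 ✓; ∠KGR = 83.20° ✓; |GR| = 13.10 ✓; ∠GRB = 129.7° ✓; |RB| = 26.10 ✓; ∠RBJ = 81.50° ✓; |BJ| = 28.50 ✓; ∠(BJ, JM) = 90.00° ✓; |JM| = 28.30 ✓; ∠JMT = 95.90° ✓; |MT| = 17.60 ✗.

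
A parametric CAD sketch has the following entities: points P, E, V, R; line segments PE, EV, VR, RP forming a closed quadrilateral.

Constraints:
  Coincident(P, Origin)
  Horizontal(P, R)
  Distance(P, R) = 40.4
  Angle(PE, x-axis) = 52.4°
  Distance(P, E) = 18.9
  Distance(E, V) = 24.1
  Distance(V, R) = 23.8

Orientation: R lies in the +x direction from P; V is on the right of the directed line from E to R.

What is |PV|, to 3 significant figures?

19.8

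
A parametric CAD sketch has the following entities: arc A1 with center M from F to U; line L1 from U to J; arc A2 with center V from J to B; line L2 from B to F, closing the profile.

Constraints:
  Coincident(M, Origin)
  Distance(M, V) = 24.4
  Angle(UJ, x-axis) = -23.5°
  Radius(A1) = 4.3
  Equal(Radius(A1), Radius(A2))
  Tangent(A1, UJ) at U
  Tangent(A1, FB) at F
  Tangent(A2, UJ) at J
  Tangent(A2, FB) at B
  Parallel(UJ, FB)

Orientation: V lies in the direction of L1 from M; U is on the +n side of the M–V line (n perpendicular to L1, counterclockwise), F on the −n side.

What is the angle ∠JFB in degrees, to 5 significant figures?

19.415°

Tangency of A1 to both parallel lines with radius 4.3 puts U and F at M ± 4.3·n: U = (1.7146, 3.9434), F = (-1.7146, -3.9434). Equal radii place J and B the same way about V: J = V + 4.3·n = (24.091, -5.7861), B = V − 4.3·n = (20.662, -13.673). Then cos ∠JFB = FJ·FB / (|FJ||FB|), giving 19.415°.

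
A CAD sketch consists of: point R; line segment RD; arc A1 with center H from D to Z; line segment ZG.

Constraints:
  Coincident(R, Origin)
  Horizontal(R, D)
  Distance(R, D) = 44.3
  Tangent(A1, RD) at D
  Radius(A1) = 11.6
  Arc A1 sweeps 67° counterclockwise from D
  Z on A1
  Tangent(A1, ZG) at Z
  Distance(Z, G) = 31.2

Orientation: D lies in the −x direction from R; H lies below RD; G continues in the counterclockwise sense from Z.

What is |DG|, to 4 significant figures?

42.47

On A1, D sits at bearing 90° from H; a 67° counterclockwise sweep puts Z at bearing 157°, so Z = H + 11.6·(cos 157°, sin 157°) = (-54.98, -7.068). The tangent condition forces HZ to be normal to ZG, so ZG runs along (−sin 157°, cos 157°); with |ZG| = 31.2, G = (-67.17, -35.79). Then |DG| = |G − D| = 42.47.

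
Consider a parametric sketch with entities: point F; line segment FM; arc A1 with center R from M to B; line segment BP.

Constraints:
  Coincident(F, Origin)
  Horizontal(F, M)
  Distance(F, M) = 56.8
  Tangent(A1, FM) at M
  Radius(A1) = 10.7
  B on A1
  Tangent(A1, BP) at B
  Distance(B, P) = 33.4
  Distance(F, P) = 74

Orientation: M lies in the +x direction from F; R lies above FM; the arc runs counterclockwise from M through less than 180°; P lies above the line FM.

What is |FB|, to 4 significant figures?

68.47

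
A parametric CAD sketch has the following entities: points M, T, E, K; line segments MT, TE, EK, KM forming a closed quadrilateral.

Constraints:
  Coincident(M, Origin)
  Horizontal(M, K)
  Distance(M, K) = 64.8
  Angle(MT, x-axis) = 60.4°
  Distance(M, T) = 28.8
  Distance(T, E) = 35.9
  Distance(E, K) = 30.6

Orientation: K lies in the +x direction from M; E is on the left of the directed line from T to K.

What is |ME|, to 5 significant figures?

56.814

M is at the origin; M and K share the same y with |MK| = 64.8 and K in +x, so K = (64.8, 0). MT runs at 60.4° with |MT| = 28.8, so T = (14.226, 25.041). E is determined by |TE| = 35.9 and |EK| = 30.6 together: it lies at the intersection of circle(T, 35.9) and circle(K, 30.6). With |TK| = 56.434, the foot of the radical line on TK is 31.340 from T and the perpendicular offset is √(35.9² − 31.340²) = 17.511. Taking the left-of-TK solution: E = (50.081, 26.827).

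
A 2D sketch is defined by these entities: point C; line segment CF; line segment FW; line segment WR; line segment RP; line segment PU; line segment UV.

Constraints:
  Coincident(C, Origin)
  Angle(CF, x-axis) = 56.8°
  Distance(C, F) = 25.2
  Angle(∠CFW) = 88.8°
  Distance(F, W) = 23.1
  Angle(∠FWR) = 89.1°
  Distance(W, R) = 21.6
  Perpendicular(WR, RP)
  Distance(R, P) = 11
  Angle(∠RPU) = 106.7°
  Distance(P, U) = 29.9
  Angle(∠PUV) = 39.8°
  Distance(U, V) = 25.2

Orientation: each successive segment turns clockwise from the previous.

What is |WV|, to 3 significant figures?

7.02

∠RPU = 106.7° gives PU at 71.4° from the x-axis; with |PU| = 29.9, U = (20.9, 25.1). ∠PUV = 39.8° gives UV at -68.8° from the x-axis; with |UV| = 25.2, V = (30.0, 1.61). Then |WV| = |V − W| = 7.02.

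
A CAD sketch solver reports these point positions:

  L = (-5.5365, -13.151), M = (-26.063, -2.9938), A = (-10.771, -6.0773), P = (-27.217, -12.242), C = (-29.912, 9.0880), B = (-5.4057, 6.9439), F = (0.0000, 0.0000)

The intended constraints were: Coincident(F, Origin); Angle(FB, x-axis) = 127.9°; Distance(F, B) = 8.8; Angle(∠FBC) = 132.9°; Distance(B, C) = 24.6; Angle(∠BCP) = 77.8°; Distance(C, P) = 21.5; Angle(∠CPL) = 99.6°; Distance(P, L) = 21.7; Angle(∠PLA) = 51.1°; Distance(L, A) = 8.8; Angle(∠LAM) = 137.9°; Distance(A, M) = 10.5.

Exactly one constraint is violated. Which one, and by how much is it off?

Distance(A, M) = 10.5 — off by 5.10.

F = (0.00, 0.00) ✓; FB at 127.9° ✓; |FB| = 8.800 ✓; ∠FBC = 132.9° ✓; |BC| = 24.60 ✓; ∠BCP = 77.80° ✓; |CP| = 21.50 ✓; ∠CPL = 99.60° ✓; |PL| = 21.70 ✓; ∠PLA = 51.10° ✓; |LA| = 8.800 ✓; ∠LAM = 137.9° ✓; |AM| = 15.60 ✗.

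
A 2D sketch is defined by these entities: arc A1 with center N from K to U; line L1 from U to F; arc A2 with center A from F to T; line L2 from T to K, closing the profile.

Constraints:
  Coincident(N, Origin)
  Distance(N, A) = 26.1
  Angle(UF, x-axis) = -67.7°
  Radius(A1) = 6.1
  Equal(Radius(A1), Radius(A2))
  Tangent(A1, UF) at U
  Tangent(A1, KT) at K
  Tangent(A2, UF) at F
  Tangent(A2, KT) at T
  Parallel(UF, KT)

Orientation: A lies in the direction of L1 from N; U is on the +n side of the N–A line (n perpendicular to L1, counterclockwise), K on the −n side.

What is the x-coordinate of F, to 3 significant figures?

15.5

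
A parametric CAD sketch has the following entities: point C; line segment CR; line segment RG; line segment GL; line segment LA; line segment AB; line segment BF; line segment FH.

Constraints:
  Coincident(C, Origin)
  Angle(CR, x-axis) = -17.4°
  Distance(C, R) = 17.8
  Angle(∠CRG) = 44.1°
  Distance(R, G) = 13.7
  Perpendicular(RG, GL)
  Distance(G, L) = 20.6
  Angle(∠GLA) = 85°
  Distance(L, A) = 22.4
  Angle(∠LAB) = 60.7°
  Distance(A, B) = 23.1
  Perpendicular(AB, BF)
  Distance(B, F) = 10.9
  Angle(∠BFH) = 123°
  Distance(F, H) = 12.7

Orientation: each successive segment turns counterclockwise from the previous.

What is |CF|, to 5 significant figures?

6.7091

C is at the origin; CR runs at -17.4° with length 17.8, so R = (16.985, -5.3229). ∠CRG = 44.1° gives RG at 118.50° from the x-axis; with |RG| = 13.7, G = (10.448, 6.7169). RG ⟂ GL, so GL runs at -151.50°; with |GL| = 20.6, L = (-7.6552, -3.1126). ∠GLA = 85.0° gives LA at -56.500° from the x-axis; with |LA| = 22.4, A = (4.7082, -21.792). ∠LAB = 60.7° gives AB at 62.800° from the x-axis; with |AB| = 23.1, B = (15.267, -1.2461). AB is perpendicular to BF, so BF runs at 152.80°; with |BF| = 10.9, F = (5.5725, 3.7362). Then |CF| = |F − C| = 6.7091.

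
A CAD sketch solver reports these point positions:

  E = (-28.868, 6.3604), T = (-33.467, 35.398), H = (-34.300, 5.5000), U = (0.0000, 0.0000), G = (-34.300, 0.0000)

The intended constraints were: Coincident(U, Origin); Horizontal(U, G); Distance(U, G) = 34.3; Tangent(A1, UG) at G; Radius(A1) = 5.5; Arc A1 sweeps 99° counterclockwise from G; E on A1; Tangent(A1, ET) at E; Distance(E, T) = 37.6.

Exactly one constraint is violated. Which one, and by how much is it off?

Distance(E, T) = 37.6 — off by 8.20.

U = (0.00, 0.00) ✓; U.y = 0.00, G.y = 0.00 ✓; |UG| = 34.30 ✓; ∠(HG, GU) = 90.00° ✓; |HG| = 5.500 ✓; bearing(H→E) − bearing(H→G) = 99.00° ✓; |HE| = 5.500 ✓; ∠(HE, ET) = 90.00° ✓; |ET| = 29.40 ✗.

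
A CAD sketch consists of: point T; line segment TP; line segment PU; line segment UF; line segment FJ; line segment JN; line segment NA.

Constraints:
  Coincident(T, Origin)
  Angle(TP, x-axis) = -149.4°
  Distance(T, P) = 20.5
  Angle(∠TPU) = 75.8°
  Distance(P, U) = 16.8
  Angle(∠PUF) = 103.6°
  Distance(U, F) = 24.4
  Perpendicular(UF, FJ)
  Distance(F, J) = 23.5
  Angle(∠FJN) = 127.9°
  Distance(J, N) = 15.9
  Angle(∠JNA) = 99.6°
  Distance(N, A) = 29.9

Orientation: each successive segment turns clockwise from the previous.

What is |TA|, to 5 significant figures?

26.913

T is at the origin; TP runs at -149.4° with length 20.5, so P = (-17.645, -10.435). ∠TPU = 75.8° gives PU at 106.40° from the x-axis; with |PU| = 16.8, U = (-22.389, 5.6811). ∠PUF = 103.6° gives UF at 30.000° from the x-axis; with |UF| = 24.4, F = (-1.2575, 17.881). UF ⟂ FJ, so FJ runs at -60.000°; with |FJ| = 23.5, J = (10.492, -2.4705). ∠FJN = 127.9° gives JN at -112.10° from the x-axis; with |JN| = 15.9, N = (4.5105, -17.202). ∠JNA = 99.6° gives NA at 167.50° from the x-axis; with |NA| = 29.9, A = (-24.681, -10.731). Then |TA| = |A − T| = 26.913.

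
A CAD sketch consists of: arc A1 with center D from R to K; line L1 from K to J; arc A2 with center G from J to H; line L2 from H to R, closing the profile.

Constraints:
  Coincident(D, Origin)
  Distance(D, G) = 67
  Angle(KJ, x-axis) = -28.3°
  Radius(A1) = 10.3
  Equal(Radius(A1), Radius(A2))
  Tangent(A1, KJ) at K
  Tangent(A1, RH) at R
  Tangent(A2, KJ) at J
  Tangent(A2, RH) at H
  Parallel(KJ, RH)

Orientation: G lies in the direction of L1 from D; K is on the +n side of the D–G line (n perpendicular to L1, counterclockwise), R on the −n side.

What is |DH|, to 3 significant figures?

67.8

The slot axis is L1's direction at -28.3°, so u = (cos -28.3°, sin -28.3°) = (0.880, -0.474) and n = (−sin -28.3°, cos -28.3°) = (0.474, 0.880). D is at the origin and G lies 67.0 along u from D, so G = 67.0·u = (59.0, -31.8). Tangency of A1 to both parallel lines with radius 10.3 puts K and R at D ± 10.3·n: K = (4.88, 9.07), R = (-4.88, -9.07). Equal radii place J and H the same way about G: J = G + 10.3·n = (63.9, -22.7), H = G − 10.3·n = (54.1, -40.8). Then |DH| = |H − D| = 67.8.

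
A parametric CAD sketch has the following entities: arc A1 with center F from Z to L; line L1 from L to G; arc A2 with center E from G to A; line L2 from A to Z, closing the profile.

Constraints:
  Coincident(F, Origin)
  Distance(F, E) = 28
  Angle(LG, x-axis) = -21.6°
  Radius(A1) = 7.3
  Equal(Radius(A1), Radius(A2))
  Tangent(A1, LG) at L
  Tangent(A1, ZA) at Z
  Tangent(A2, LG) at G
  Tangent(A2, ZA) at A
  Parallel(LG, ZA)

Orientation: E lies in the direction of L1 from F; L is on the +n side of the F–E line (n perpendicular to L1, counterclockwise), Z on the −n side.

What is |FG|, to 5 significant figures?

28.936

The slot axis is L1's direction at -21.6°, so u = (cos -21.6°, sin -21.6°) = (0.92978, -0.36812) and n = (−sin -21.6°, cos -21.6°) = (0.36812, 0.92978). F is at the origin and E lies 28.0 along u from F, so E = 28.0·u = (26.034, -10.307). Tangency of A1 to both parallel lines with radius 7.3 puts L and Z at F ± 7.3·n: L = (2.6873, 6.7874), Z = (-2.6873, -6.7874). Equal radii place G and A the same way about E: G = E + 7.3·n = (28.721, -3.5201), A = E − 7.3·n = (23.346, -17.095). Then |FG| = |G − F| = 28.936.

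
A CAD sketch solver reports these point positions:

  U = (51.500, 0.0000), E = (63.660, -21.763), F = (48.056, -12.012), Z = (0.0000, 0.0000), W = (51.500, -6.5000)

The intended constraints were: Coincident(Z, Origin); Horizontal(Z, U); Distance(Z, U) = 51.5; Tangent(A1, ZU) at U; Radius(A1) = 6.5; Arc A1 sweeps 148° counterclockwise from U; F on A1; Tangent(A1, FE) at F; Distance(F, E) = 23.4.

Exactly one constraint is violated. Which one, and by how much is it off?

Distance(F, E) = 23.4 — off by 5.00.

Z = (0.00, 0.00) ✓; Z.y = 0.00, U.y = 0.00 ✓; |ZU| = 51.50 ✓; ∠(WU, UZ) = 90.00° ✓; |WU| = 6.500 ✓; bearing(W→F) − bearing(W→U) = 148.0° ✓; |WF| = 6.499 ✓; ∠(WF, FE) = 90.00° ✓; |FE| = 18.40 ✗.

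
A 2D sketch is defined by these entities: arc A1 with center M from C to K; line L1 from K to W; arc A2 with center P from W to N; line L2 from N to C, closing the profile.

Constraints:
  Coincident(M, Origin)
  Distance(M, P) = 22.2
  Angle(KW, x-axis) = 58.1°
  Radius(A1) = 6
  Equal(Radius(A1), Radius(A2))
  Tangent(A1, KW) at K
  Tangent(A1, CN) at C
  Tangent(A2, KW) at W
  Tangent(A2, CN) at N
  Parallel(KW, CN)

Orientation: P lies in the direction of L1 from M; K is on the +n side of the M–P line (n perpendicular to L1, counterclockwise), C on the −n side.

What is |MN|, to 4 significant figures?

23.00

The slot axis is L1's direction at 58.1°, so u = (cos 58.1°, sin 58.1°) = (0.5284, 0.8490) and n = (−sin 58.1°, cos 58.1°) = (-0.8490, 0.5284). M is at the origin and P lies 22.2 along u from M, so P = 22.2·u = (11.73, 18.85). Tangency of A1 to both parallel lines with radius 6.0 puts K and C at M ± 6.0·n: K = (-5.094, 3.171), C = (5.094, -3.171). Equal radii place W and N the same way about P: W = P + 6.0·n = (6.638, 22.02), N = P − 6.0·n = (16.83, 15.68). Then |MN| = |N − M| = 23.00.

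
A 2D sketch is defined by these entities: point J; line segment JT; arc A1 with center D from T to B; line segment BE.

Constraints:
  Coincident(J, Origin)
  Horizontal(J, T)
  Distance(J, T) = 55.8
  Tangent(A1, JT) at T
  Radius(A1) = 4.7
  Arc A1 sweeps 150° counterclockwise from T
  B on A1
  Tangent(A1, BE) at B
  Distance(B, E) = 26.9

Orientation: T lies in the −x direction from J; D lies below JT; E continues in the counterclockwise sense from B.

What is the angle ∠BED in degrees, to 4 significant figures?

9.911°

On A1, T sits at bearing 90° from D; a 150° counterclockwise sweep puts B at bearing 240°, so B = D + 4.7·(cos 240°, sin 240°) = (-58.15, -8.770). Since A1 is tangent to BE there, DB ⟂ BE, so BE runs along (−sin 240°, cos 240°); with |BE| = 26.9, E = (-34.85, -22.22). Then cos ∠BED = EB·ED / (|EB||ED|), giving 9.911°.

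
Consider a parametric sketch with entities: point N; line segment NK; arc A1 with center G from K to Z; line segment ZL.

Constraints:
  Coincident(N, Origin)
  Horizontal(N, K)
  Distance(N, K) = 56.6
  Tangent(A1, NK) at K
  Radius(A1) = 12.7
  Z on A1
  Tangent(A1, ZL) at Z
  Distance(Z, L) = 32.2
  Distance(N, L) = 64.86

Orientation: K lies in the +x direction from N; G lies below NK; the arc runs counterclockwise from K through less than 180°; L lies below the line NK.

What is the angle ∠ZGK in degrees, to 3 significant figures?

93.8°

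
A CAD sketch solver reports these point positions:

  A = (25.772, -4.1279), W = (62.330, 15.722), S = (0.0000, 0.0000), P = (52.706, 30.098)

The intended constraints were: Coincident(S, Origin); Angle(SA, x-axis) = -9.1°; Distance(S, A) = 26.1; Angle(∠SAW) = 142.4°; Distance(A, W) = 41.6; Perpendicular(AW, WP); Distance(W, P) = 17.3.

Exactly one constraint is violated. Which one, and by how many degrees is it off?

Perpendicular(AW, WP) — off by 5.30°.

S = (0.00, 0.00) ✓; SA at -9.100° ✓; |SA| = 26.10 ✓; ∠SAW = 142.4° ✓; |AW| = 41.60 ✓; ∠(AW, WP) = 95.30° ✗; |WP| = 17.30 ✓.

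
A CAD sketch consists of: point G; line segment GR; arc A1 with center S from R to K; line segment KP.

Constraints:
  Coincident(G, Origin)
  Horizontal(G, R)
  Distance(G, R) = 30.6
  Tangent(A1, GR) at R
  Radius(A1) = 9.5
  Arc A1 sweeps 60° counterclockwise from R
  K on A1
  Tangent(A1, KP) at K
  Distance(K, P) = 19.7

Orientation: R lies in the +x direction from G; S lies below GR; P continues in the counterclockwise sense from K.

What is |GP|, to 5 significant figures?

25.150

On A1, R sits at bearing 90° from S; a 60° counterclockwise sweep puts K at bearing 150°, so K = S + 9.5·(cos 150°, sin 150°) = (22.373, -4.7500). Tangency of A1 to KP means the radius SK is perpendicular to KP, so KP runs along (−sin 150°, cos 150°); with |KP| = 19.7, P = (12.523, -21.811). Then |GP| = |P − G| = 25.150.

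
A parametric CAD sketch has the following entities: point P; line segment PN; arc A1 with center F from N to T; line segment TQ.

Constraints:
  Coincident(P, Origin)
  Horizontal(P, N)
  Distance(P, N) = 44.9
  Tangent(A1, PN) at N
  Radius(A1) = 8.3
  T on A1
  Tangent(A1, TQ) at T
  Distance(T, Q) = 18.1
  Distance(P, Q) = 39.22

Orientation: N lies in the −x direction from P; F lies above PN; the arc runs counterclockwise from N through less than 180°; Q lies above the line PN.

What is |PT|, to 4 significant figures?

37.43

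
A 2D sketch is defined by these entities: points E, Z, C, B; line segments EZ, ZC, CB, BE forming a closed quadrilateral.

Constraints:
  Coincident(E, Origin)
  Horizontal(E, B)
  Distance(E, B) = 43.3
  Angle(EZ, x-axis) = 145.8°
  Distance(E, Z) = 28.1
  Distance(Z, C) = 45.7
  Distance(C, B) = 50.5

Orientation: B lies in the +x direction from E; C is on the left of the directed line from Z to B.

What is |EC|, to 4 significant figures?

43.98

E is at the origin; EB is horizontal with |EB| = 43.3 and B in +x, so B = (43.3, 0). EZ runs at 145.8° with |EZ| = 28.1, so Z = (-23.24, 15.79). C is determined by |ZC| = 45.7 and |CB| = 50.5 together: it lies at the intersection of circle(Z, 45.7) and circle(B, 50.5). With |ZB| = 68.39, the foot of the radical line on ZB is 30.82 from Z and the perpendicular offset is √(45.7² − 30.82²) = 33.74. Taking the left-of-ZB solution: C = (14.54, 41.51).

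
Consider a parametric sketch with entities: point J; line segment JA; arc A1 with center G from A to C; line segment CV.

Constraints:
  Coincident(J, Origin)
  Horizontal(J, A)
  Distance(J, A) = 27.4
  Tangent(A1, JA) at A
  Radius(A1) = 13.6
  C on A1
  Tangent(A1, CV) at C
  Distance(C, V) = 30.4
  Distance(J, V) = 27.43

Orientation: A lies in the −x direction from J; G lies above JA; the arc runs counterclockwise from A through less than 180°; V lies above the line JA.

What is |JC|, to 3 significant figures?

17.8

Checks: J = (0.00, 0.00) ✓; |GC| = 13.60 ✓; ∠(GC, CV) = 90.00° ✓; |CV| = 30.40 ✓; |JV| = 27.43 ✓.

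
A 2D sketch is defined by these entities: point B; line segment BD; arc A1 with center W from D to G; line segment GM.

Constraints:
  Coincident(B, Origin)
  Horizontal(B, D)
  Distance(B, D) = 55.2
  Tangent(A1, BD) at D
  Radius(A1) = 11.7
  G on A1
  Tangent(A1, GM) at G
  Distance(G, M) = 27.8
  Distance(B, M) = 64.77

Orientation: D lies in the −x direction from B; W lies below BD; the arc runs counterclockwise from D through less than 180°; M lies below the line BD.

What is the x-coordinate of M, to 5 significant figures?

-49.829

Checks: |WG| = 11.70 ✓; ∠(WG, GM) = 90.00° ✓; |GM| = 27.80 ✓; |BM| = 64.77 ✓.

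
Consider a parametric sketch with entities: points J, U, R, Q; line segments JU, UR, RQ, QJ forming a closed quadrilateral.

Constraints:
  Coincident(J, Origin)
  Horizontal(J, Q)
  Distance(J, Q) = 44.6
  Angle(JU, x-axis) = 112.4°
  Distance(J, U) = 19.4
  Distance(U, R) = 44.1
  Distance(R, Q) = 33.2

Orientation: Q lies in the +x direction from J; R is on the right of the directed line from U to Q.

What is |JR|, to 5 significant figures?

25.378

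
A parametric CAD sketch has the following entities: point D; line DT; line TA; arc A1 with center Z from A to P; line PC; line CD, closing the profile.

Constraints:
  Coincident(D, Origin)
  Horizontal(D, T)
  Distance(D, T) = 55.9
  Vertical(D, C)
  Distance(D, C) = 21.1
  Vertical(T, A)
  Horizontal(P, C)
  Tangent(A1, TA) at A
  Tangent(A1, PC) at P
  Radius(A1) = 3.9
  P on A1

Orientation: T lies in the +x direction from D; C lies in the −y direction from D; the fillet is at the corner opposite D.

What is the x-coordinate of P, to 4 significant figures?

52.00

D is at the origin; DT is horizontal with |DT| = 55.9 and T on the +x side, so T = (55.90, 0.000). DC is vertical with |DC| = 21.1 and C on the −y side, so C = (0.000, -21.10). The virtual corner opposite D is at (55.90, -21.10). Tangency of A1 to TA means the radius ZA is perpendicular to TA and the tangent condition forces ZP to be normal to PC, with radius 3.9, so the center Z sits 3.9 in from both sides at Z = (52.00, -17.20). That places the tangent points at A = (55.90, -17.20) on TA and P = (52.00, -21.10) on PC. So P.x = 52.00.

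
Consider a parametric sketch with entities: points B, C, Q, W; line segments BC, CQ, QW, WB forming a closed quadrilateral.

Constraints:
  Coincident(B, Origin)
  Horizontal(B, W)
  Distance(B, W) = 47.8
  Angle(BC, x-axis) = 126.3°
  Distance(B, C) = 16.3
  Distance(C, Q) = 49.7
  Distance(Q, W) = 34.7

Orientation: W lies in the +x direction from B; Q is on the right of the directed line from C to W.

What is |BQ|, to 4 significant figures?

33.49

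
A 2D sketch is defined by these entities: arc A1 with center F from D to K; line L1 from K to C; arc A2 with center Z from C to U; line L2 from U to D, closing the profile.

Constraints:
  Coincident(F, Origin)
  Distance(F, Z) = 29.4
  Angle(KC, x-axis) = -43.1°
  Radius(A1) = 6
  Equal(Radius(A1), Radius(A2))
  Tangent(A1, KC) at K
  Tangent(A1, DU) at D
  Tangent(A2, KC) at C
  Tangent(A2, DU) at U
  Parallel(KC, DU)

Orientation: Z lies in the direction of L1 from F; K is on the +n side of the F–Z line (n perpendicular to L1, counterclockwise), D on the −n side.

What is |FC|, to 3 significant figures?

30.0

Tangency of A1 to both parallel lines with radius 6.0 puts K and D at F ± 6.0·n: K = (4.10, 4.38), D = (-4.10, -4.38). Equal radii place C and U the same way about Z: C = Z + 6.0·n = (25.6, -15.7), U = Z − 6.0·n = (17.4, -24.5). Then |FC| = |C − F| = 30.0.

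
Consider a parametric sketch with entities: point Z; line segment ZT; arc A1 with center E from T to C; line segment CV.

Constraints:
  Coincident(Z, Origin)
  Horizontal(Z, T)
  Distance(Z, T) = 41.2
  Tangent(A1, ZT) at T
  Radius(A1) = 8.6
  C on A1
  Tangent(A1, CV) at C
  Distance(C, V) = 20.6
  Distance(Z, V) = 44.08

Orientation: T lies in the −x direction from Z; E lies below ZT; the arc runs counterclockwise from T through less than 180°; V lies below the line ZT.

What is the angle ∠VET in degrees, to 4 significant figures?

158.2°

Checks: Z = (0.00, 0.00) ✓; |EC| = 8.600 ✓; ∠(EC, CV) = 90.00° ✓; |CV| = 20.60 ✓; |ZV| = 44.08 ✓.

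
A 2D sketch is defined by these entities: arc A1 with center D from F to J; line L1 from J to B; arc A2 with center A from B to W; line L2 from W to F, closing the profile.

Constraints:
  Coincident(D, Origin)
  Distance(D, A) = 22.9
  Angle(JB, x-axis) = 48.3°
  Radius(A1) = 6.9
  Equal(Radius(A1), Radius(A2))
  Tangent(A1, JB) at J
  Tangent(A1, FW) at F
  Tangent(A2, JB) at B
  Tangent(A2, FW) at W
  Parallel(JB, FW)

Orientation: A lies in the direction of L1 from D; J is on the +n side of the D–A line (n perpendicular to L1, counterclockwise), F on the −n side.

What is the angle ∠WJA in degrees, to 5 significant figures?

14.306°

The slot axis is L1's direction at 48.3°, so u = (cos 48.3°, sin 48.3°) = (0.66523, 0.74664) and n = (−sin 48.3°, cos 48.3°) = (-0.74664, 0.66523). D is at the origin and A lies 22.9 along u from D, so A = 22.9·u = (15.234, 17.098). Tangency of A1 to both parallel lines with radius 6.9 puts J and F at D ± 6.9·n: J = (-5.1518, 4.5901), F = (5.1518, -4.5901). Equal radii place B and W the same way about A: B = A + 6.9·n = (10.082, 21.688), W = A − 6.9·n = (20.386, 12.508). Then cos ∠WJA = JW·JA / (|JW||JA|), giving 14.306°.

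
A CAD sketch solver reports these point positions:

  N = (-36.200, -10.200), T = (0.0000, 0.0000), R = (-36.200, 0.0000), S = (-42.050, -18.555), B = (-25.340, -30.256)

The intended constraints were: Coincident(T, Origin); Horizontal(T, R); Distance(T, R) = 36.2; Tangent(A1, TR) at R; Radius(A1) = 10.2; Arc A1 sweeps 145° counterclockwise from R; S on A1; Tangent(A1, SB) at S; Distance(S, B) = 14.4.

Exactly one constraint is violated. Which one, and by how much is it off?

Distance(S, B) = 14.4 — off by 6.00.

T = (0.00, 0.00) ✓; T.y = 0.00, R.y = 0.00 ✓; |TR| = 36.20 ✓; ∠(NR, RT) = 90.00° ✓; |NR| = 10.20 ✓; bearing(N→S) − bearing(N→R) = 145.0° ✓; |NS| = 10.20 ✓; ∠(NS, SB) = 90.00° ✓; |SB| = 20.40 ✗.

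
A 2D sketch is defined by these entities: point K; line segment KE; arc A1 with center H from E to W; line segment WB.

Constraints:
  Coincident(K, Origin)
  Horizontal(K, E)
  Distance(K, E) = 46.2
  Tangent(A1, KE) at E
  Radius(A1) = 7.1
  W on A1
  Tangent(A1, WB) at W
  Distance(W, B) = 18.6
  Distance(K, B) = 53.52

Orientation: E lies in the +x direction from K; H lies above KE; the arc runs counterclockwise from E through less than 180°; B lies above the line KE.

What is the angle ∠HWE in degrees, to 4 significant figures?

34.56°

K is at the origin; K and E share the same y with |KE| = 46.2 and E on the +x side, so E = (46.20, 0.000). Tangency of A1 to KE means the radius HE is perpendicular to KE, so H = E + (0, 7.1) = (46.20, 7.100). Since HW ⟂ WB (tangency), |HB| = √(7.1² + 18.6²) = 19.91 regardless of where W sits on A1. So B lies on both circle(K, 53.52) and circle(H, 19.91); the above-KE intersection is B = (46.20, 27.01). W is the foot of the tangent from B: W = (52.83, 9.630).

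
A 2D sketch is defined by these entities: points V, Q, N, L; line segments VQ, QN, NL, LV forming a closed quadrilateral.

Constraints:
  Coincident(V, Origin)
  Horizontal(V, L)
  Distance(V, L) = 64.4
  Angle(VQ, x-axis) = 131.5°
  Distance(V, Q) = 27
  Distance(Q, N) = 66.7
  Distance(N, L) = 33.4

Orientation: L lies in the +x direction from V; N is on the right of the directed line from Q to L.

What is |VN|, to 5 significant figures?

40.871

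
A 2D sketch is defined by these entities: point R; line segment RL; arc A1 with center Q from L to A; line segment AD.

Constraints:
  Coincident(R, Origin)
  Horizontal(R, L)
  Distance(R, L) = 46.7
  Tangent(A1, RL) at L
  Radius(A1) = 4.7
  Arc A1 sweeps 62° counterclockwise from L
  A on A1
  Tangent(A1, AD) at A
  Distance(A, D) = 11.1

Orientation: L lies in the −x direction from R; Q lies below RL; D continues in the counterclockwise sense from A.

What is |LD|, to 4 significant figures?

15.45

R is at the origin; RL is horizontal with |RL| = 46.7 and L on the −x side, so L = (-46.70, 0.000). Since A1 is tangent to RL there, QL ⟂ RL, so Q = L + (0, -4.7) = (-46.70, -4.700). On A1, L sits at bearing 90° from Q; a 62° counterclockwise sweep puts A at bearing 152°, so A = Q + 4.7·(cos 152°, sin 152°) = (-50.85, -2.493). Tangency of A1 to AD means the radius QA is perpendicular to AD, so AD runs along (−sin 152°, cos 152°); with |AD| = 11.1, D = (-56.06, -12.29). Then |LD| = |D − L| = 15.45.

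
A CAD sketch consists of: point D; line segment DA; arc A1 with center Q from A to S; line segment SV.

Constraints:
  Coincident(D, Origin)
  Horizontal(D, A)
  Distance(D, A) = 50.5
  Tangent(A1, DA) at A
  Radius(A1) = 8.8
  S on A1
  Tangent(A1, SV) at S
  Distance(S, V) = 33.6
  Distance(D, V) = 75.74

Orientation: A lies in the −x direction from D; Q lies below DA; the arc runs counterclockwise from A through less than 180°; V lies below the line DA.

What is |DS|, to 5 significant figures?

59.708

Checks: |QS| = 8.800 ✓; ∠(QS, SV) = 90.00° ✓; |SV| = 33.60 ✓; |DV| = 75.74 ✓.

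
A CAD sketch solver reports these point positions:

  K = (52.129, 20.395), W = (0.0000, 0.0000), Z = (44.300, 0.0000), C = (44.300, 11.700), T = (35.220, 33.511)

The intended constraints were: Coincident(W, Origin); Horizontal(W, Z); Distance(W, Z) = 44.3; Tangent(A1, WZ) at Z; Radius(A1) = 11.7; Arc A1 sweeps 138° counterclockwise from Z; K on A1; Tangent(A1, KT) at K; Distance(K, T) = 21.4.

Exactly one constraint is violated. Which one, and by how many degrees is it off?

Tangent(A1, KT) at K — off by 4.20°.

W = (0.00, 0.00) ✓; W.y = 0.00, Z.y = 0.00 ✓; |WZ| = 44.30 ✓; ∠(CZ, ZW) = 90.00° ✓; |CZ| = 11.70 ✓; bearing(C→K) − bearing(C→Z) = 138.0° ✓; |CK| = 11.70 ✓; ∠(CK, KT) = 85.80° ✗; |KT| = 21.40 ✓.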